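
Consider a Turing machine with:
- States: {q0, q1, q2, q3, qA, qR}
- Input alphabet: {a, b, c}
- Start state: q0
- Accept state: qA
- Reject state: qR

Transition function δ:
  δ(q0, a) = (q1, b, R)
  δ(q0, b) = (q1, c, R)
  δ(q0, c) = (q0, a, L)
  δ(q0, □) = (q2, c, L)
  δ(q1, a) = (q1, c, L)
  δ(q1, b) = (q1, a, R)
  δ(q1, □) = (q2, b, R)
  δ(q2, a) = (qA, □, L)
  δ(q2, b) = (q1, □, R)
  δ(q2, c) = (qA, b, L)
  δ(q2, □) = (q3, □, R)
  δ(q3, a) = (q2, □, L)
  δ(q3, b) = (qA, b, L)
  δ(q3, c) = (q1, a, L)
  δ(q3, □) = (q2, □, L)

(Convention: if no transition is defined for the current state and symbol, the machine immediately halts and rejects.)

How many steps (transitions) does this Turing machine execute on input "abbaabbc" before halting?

Execution trace:
Initial: [q0]abbaabbc
Step 1: δ(q0, a) = (q1, b, R) → b[q1]bbaabbc
Step 2: δ(q1, b) = (q1, a, R) → ba[q1]baabbc
Step 3: δ(q1, b) = (q1, a, R) → baa[q1]aabbc
Step 4: δ(q1, a) = (q1, c, L) → ba[q1]acabbc
Step 5: δ(q1, a) = (q1, c, L) → b[q1]accabbc
Step 6: δ(q1, a) = (q1, c, L) → [q1]bcccabbc
Step 7: δ(q1, b) = (q1, a, R) → a[q1]cccabbc

No transition is defined for δ(q1, c). By convention the machine halts and rejects.

The machine executed 7 steps before halting.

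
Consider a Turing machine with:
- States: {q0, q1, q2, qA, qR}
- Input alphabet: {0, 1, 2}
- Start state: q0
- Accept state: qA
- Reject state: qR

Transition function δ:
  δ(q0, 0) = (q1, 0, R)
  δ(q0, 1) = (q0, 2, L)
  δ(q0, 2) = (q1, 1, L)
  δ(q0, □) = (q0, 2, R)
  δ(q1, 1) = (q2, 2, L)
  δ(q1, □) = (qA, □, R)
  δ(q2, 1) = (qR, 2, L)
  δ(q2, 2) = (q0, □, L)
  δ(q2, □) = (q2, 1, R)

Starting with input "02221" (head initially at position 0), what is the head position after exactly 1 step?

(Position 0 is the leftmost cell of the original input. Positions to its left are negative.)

Execution trace (head position shown):
Step 0: [q0]02221  (head at position 0)
Step 1: move right → 0[q1]2221  (head at position 1)

After 1 step, the head is at position 1.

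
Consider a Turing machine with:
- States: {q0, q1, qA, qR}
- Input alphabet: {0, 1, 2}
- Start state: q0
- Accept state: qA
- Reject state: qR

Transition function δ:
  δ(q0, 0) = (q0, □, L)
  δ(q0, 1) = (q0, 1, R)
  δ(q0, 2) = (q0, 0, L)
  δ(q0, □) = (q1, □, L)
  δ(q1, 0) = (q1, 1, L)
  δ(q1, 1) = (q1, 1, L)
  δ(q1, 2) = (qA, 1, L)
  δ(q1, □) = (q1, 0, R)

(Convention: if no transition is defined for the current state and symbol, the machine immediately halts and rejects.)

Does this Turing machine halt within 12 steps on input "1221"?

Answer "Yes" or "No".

Execution trace:
Initial: [q0]1221
Step 1: δ(q0, 1) = (q0, 1, R) → 1[q0]221
Step 2: δ(q0, 2) = (q0, 0, L) → [q0]1021
Step 3: δ(q0, 1) = (q0, 1, R) → 1[q0]021
Step 4: δ(q0, 0) = (q0, □, L) → [q0]1□21
Step 5: δ(q0, 1) = (q0, 1, R) → 1[q0]□21
Step 6: δ(q0, □) = (q1, □, L) → [q1]1□21
Step 7: δ(q1, 1) = (q1, 1, L) → [q1]□1□21
Step 8: δ(q1, □) = (q1, 0, R) → 0[q1]1□21
Step 9: δ(q1, 1) = (q1, 1, L) → [q1]01□21
Step 10: δ(q1, 0) = (q1, 1, L) → [q1]□11□21
Step 11: δ(q1, □) = (q1, 0, R) → 0[q1]11□21
Step 12: δ(q1, 1) = (q1, 1, L) → [q1]011□21

The machine has not reached a halting state after 12 steps.
The machine did not halt within the 12-step bound.

Answer: No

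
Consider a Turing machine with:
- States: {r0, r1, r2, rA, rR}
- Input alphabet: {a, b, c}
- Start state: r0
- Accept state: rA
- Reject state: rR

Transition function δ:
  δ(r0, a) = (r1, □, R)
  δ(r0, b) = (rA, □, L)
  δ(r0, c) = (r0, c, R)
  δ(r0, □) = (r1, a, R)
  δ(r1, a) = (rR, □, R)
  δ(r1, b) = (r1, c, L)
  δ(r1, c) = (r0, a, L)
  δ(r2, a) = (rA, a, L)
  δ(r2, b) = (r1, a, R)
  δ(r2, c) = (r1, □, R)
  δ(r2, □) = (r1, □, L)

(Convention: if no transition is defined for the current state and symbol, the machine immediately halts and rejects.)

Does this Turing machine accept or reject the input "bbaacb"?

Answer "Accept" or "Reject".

Execution trace:
Initial: [r0]bbaacb
Step 1: δ(r0, b) = (rA, □, L) → [rA]□□baacb

The machine reaches the accept state rA and halts.

Answer: Accept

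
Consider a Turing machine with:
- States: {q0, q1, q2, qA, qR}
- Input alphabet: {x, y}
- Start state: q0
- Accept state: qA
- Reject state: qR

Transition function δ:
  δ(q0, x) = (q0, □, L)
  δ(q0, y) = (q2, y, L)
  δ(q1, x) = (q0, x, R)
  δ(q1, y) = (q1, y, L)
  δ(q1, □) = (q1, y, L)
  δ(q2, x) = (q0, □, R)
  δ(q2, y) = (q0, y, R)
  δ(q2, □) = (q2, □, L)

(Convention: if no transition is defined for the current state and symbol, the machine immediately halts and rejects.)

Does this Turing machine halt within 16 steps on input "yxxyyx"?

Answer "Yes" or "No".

Execution trace:
Initial: [q0]yxxyyx
Step 1: δ(q0, y) = (q2, y, L) → [q2]□yxxyyx
Step 2: δ(q2, □) = (q2, □, L) → [q2]□□yxxyyx
Step 3: δ(q2, □) = (q2, □, L) → [q2]□□□yxxyyx
Step 4: δ(q2, □) = (q2, □, L) → [q2]□□□□yxxyyx
Step 5: δ(q2, □) = (q2, □, L) → [q2]□□□□□yxxyyx
Step 6: δ(q2, □) = (q2, □, L) → [q2]□□□□□□yxxyyx
Step 7: δ(q2, □) = (q2, □, L) → [q2]□□□□□□□yxxyyx
Step 8: δ(q2, □) = (q2, □, L) → [q2]□□□□□□□□yxxyyx
Step 9: δ(q2, □) = (q2, □, L) → [q2]□□□□□□□□□yxxyyx
Step 10: δ(q2, □) = (q2, □, L) → [q2]□□□□□□□□□□yxxyyx
Step 11: δ(q2, □) = (q2, □, L) → [q2]□□□□□□□□□□□yxxyyx
Step 12: δ(q2, □) = (q2, □, L) → [q2]□□□□□□□□□□□□yxxyyx
Step 13: δ(q2, □) = (q2, □, L) → [q2]□□□□□□□□□□□□□yxxyyx
Step 14: δ(q2, □) = (q2, □, L) → [q2]□□□□□□□□□□□□□□yxxyyx
Step 15: δ(q2, □) = (q2, □, L) → [q2]□□□□□□□□□□□□□□□yxxyyx
Step 16: δ(q2, □) = (q2, □, L) → [q2]□□□□□□□□□□□□□□□□yxxyyx

The machine has not reached a halting state after 16 steps.
The machine did not halt within the 16-step bound.

Answer: No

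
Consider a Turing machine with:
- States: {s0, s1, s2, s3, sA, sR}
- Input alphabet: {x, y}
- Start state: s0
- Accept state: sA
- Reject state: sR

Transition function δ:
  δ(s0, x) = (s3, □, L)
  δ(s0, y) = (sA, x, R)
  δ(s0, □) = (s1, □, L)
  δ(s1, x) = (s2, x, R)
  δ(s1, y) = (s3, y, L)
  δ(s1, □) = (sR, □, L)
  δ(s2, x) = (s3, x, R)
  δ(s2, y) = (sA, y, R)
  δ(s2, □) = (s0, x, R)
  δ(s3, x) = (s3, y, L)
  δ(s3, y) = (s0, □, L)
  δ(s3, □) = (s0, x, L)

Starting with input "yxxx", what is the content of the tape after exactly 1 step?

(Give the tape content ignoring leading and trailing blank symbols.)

Execution trace:
Initial: [s0]yxxx
Step 1: δ(s0, y) = (sA, x, R) → x[sA]xxx

The machine reaches the accept state sA and halts.

After 1 step, the tape (ignoring leading/trailing blanks) is: xxxx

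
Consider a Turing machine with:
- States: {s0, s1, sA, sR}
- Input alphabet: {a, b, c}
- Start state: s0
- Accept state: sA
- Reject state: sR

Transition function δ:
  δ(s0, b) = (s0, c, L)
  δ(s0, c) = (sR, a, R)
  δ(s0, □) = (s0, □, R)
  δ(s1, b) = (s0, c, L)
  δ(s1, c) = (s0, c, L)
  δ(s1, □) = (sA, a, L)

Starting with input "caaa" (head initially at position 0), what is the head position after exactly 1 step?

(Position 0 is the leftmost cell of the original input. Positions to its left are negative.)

Execution trace (head position shown):
Step 0: [s0]caaa  (head at position 0)
Step 1: move right → a[sR]aaa  (head at position 1)

After 1 step, the head is at position 1.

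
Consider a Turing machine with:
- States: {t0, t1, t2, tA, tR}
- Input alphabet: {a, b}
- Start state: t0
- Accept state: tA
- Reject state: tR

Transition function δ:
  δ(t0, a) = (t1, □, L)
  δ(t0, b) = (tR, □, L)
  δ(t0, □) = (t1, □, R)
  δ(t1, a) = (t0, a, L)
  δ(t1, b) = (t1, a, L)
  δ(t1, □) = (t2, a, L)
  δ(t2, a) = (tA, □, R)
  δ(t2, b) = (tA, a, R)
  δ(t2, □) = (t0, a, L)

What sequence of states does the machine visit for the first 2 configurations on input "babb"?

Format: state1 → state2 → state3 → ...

Execution trace:
Initial: [t0]babb
Step 1: δ(t0, b) = (tR, □, L) → [tR]□□abb

The machine reaches the reject state tR and halts.

State sequence: t0 → tR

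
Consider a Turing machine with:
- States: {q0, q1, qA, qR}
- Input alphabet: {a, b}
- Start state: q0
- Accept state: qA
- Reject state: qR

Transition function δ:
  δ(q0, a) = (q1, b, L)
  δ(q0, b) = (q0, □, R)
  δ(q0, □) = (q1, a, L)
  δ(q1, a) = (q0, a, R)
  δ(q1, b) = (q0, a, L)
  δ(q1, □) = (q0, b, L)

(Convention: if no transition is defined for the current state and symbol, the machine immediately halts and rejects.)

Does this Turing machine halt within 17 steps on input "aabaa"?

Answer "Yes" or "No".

Execution trace:
Initial: [q0]aabaa
Step 1: δ(q0, a) = (q1, b, L) → [q1]□babaa
Step 2: δ(q1, □) = (q0, b, L) → [q0]□bbabaa
Step 3: δ(q0, □) = (q1, a, L) → [q1]□abbabaa
Step 4: δ(q1, □) = (q0, b, L) → [q0]□babbabaa
Step 5: δ(q0, □) = (q1, a, L) → [q1]□ababbabaa
Step 6: δ(q1, □) = (q0, b, L) → [q0]□bababbabaa
Step 7: δ(q0, □) = (q1, a, L) → [q1]□abababbabaa
Step 8: δ(q1, □) = (q0, b, L) → [q0]□babababbabaa
Step 9: δ(q0, □) = (q1, a, L) → [q1]□ababababbabaa
Step 10: δ(q1, □) = (q0, b, L) → [q0]□bababababbabaa
Step 11: δ(q0, □) = (q1, a, L) → [q1]□abababababbabaa
Step 12: δ(q1, □) = (q0, b, L) → [q0]□babababababbabaa
Step 13: δ(q0, □) = (q1, a, L) → [q1]□ababababababbabaa
Step 14: δ(q1, □) = (q0, b, L) → [q0]□bababababababbabaa
Step 15: δ(q0, □) = (q1, a, L) → [q1]□abababababababbabaa
Step 16: δ(q1, □) = (q0, b, L) → [q0]□babababababababbabaa
Step 17: δ(q0, □) = (q1, a, L) → [q1]□ababababababababbabaa

The machine has not reached a halting state after 17 steps.
The machine did not halt within the 17-step bound.

Answer: No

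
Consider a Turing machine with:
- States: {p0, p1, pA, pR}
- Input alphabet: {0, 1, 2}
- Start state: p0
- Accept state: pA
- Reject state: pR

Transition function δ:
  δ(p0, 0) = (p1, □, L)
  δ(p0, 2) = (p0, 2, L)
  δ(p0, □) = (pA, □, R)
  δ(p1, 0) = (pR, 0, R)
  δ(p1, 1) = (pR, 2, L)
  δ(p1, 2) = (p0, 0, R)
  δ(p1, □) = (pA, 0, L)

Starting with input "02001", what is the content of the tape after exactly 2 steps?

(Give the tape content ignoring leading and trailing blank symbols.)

Execution trace:
Initial: [p0]02001
Step 1: δ(p0, 0) = (p1, □, L) → [p1]□□2001
Step 2: δ(p1, □) = (pA, 0, L) → [pA]□0□2001

The machine reaches the accept state pA and halts.

After 2 steps, the tape (ignoring leading/trailing blanks) is: 0□2001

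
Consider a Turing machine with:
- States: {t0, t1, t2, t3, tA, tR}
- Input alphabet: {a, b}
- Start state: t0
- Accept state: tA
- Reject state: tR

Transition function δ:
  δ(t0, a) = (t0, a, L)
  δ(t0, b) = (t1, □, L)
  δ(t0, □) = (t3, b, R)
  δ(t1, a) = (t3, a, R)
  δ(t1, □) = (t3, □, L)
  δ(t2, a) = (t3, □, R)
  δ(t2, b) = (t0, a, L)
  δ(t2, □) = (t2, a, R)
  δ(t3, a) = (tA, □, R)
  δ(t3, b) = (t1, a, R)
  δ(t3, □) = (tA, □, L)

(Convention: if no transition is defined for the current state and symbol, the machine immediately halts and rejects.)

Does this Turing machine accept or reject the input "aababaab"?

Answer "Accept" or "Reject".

Execution trace:
Initial: [t0]aababaab
Step 1: δ(t0, a) = (t0, a, L) → [t0]□aababaab
Step 2: δ(t0, □) = (t3, b, R) → b[t3]aababaab
Step 3: δ(t3, a) = (tA, □, R) → b□[tA]ababaab

The machine reaches the accept state tA and halts.

Answer: Accept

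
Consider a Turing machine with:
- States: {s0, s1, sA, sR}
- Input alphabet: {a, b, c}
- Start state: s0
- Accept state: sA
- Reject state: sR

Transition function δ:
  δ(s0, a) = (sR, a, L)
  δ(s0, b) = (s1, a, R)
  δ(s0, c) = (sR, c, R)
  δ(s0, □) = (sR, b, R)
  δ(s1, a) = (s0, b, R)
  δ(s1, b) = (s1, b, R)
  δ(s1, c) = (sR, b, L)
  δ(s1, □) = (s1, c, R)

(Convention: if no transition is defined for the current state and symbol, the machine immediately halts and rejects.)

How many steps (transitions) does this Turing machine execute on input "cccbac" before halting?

Execution trace:
Initial: [s0]cccbac
Step 1: δ(s0, c) = (sR, c, R) → c[sR]ccbac

The machine reaches the reject state sR and halts.

The machine executed 1 step before halting.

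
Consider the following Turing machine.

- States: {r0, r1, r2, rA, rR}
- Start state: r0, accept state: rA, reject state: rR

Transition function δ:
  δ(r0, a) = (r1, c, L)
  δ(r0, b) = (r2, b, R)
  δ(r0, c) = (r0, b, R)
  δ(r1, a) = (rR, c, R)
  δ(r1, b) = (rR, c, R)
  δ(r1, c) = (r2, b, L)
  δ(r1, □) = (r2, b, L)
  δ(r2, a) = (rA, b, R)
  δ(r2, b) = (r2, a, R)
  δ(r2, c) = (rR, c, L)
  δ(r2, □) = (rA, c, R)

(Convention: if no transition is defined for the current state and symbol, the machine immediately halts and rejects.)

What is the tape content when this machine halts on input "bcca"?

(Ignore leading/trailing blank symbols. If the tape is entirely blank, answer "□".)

Execution trace:
Initial: [r0]bcca
Step 1: δ(r0, b) = (r2, b, R) → b[r2]cca
Step 2: δ(r2, c) = (rR, c, L) → [rR]bcca

The machine reaches the reject state rR and halts.

Final tape (ignoring leading/trailing blanks): bcca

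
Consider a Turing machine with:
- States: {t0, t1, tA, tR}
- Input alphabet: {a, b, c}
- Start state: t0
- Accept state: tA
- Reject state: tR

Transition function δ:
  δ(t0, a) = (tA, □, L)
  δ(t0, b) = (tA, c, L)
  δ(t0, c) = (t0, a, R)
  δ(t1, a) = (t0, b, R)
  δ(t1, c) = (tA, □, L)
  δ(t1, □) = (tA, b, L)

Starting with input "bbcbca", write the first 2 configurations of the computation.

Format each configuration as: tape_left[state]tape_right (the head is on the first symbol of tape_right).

Transitions applied:
Step 1: δ(t0, b) = (tA, c, L)

The first 2 configurations are:
[t0]bbcbca ⊢ [tA]□cbcbca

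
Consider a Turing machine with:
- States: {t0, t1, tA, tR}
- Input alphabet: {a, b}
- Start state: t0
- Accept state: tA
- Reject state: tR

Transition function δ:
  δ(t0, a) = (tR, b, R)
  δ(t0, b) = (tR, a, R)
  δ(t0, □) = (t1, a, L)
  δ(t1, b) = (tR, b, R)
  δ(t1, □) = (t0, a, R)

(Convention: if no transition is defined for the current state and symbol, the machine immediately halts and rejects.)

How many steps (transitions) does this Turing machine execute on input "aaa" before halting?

Execution trace:
Initial: [t0]aaa
Step 1: δ(t0, a) = (tR, b, R) → b[tR]aa

The machine reaches the reject state tR and halts.

The machine executed 1 step before halting.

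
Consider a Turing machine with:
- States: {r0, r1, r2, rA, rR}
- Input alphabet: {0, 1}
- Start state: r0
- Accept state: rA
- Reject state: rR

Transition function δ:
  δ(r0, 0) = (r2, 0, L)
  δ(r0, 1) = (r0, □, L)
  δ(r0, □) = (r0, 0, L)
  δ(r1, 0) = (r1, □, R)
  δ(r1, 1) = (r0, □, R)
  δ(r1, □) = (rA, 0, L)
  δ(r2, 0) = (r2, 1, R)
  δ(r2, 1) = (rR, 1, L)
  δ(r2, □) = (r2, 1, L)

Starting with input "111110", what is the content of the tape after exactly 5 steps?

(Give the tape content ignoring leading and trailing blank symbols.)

Execution trace:
Initial: [r0]111110
Step 1: δ(r0, 1) = (r0, □, L) → [r0]□□11110
Step 2: δ(r0, □) = (r0, 0, L) → [r0]□0□11110
Step 3: δ(r0, □) = (r0, 0, L) → [r0]□00□11110
Step 4: δ(r0, □) = (r0, 0, L) → [r0]□000□11110
Step 5: δ(r0, □) = (r0, 0, L) → [r0]□0000□11110

After 5 steps, the tape (ignoring leading/trailing blanks) is: 0000□11110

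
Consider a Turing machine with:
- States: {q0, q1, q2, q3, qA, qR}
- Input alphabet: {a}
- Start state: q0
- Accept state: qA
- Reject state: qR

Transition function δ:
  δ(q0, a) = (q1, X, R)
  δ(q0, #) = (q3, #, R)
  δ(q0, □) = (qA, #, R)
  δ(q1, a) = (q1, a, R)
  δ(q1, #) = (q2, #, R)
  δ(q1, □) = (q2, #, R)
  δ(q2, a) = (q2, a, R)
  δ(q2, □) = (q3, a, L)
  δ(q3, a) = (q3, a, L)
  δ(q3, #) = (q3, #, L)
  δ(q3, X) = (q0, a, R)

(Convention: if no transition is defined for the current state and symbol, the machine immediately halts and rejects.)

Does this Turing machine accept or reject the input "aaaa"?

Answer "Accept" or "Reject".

Execution trace:
Initial: [q0]aaaa
Step 1: δ(q0, a) = (q1, X, R) → X[q1]aaa
Step 2: δ(q1, a) = (q1, a, R) → Xa[q1]aa
Step 3: δ(q1, a) = (q1, a, R) → Xaa[q1]a
Step 4: δ(q1, a) = (q1, a, R) → Xaaa[q1]□
Step 5: δ(q1, □) = (q2, #, R) → Xaaa#[q2]□
Step 6: δ(q2, □) = (q3, a, L) → Xaaa[q3]#a
Step 7: δ(q3, #) = (q3, #, L) → Xaa[q3]a#a
Step 8: δ(q3, a) = (q3, a, L) → Xa[q3]aa#a
Step 9: δ(q3, a) = (q3, a, L) → X[q3]aaa#a
Step 10: δ(q3, a) = (q3, a, L) → [q3]Xaaa#a
Step 11: δ(q3, X) = (q0, a, R) → a[q0]aaa#a
Step 12: δ(q0, a) = (q1, X, R) → aX[q1]aa#a
Step 13: δ(q1, a) = (q1, a, R) → aXa[q1]a#a
Step 14: δ(q1, a) = (q1, a, R) → aXaa[q1]#a
Step 15: δ(q1, #) = (q2, #, R) → aXaa#[q2]a
Step 16: δ(q2, a) = (q2, a, R) → aXaa#a[q2]□
Step 17: δ(q2, □) = (q3, a, L) → aXaa#[q3]aa
Step 18: δ(q3, a) = (q3, a, L) → aXaa[q3]#aa
Step 19: δ(q3, #) = (q3, #, L) → aXa[q3]a#aa
Step 20: δ(q3, a) = (q3, a, L) → aX[q3]aa#aa
Step 21: δ(q3, a) = (q3, a, L) → a[q3]Xaa#aa
Step 22: δ(q3, X) = (q0, a, R) → aa[q0]aa#aa
Step 23: δ(q0, a) = (q1, X, R) → aaX[q1]a#aa
Step 24: δ(q1, a) = (q1, a, R) → aaXa[q1]#aa
Step 25: δ(q1, #) = (q2, #, R) → aaXa#[q2]aa
Step 26: δ(q2, a) = (q2, a, R) → aaXa#a[q2]a
Step 27: δ(q2, a) = (q2, a, R) → aaXa#aa[q2]□
Step 28: δ(q2, □) = (q3, a, L) → aaXa#a[q3]aa
Step 29: δ(q3, a) = (q3, a, L) → aaXa#[q3]aaa
Step 30: δ(q3, a) = (q3, a, L) → aaXa[q3]#aaa
Step 31: δ(q3, #) = (q3, #, L) → aaX[q3]a#aaa
Step 32: δ(q3, a) = (q3, a, L) → aa[q3]Xa#aaa
Step 33: δ(q3, X) = (q0, a, R) → aaa[q0]a#aaa
Step 34: δ(q0, a) = (q1, X, R) → aaaX[q1]#aaa
Step 35: δ(q1, #) = (q2, #, R) → aaaX#[q2]aaa
Step 36: δ(q2, a) = (q2, a, R) → aaaX#a[q2]aa
Step 37: δ(q2, a) = (q2, a, R) → aaaX#aa[q2]a
Step 38: δ(q2, a) = (q2, a, R) → aaaX#aaa[q2]□
Step 39: δ(q2, □) = (q3, a, L) → aaaX#aa[q3]aa
Step 40: δ(q3, a) = (q3, a, L) → aaaX#a[q3]aaa
Step 41: δ(q3, a) = (q3, a, L) → aaaX#[q3]aaaa
Step 42: δ(q3, a) = (q3, a, L) → aaaX[q3]#aaaa
Step 43: δ(q3, #) = (q3, #, L) → aaa[q3]X#aaaa
Step 44: δ(q3, X) = (q0, a, R) → aaaa[q0]#aaaa
Step 45: δ(q0, #) = (q3, #, R) → aaaa#[q3]aaaa
Step 46: δ(q3, a) = (q3, a, L) → aaaa[q3]#aaaa
Step 47: δ(q3, #) = (q3, #, L) → aaa[q3]a#aaaa
Step 48: δ(q3, a) = (q3, a, L) → aa[q3]aa#aaaa
Step 49: δ(q3, a) = (q3, a, L) → a[q3]aaa#aaaa
Step 50: δ(q3, a) = (q3, a, L) → [q3]aaaa#aaaa
Step 51: δ(q3, a) = (q3, a, L) → [q3]□aaaa#aaaa

No transition is defined for δ(q3, □). By convention the machine halts and rejects.

Answer: Reject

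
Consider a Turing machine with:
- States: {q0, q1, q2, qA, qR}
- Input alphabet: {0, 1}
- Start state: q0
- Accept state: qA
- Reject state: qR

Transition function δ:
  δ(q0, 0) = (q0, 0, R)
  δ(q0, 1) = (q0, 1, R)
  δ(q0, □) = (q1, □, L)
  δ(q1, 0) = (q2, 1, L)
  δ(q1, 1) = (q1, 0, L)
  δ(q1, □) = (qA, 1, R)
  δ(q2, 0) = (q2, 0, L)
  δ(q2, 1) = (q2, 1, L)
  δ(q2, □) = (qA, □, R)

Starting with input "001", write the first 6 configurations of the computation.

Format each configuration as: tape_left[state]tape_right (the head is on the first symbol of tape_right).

Transitions applied:
Step 1: δ(q0, 0) = (q0, 0, R)
Step 2: δ(q0, 0) = (q0, 0, R)
Step 3: δ(q0, 1) = (q0, 1, R)
Step 4: δ(q0, □) = (q1, □, L)
Step 5: δ(q1, 1) = (q1, 0, L)

The first 6 configurations are:
[q0]001 ⊢ 0[q0]01 ⊢ 00[q0]1 ⊢ 001[q0]□ ⊢ 00[q1]1□ ⊢ 0[q1]00□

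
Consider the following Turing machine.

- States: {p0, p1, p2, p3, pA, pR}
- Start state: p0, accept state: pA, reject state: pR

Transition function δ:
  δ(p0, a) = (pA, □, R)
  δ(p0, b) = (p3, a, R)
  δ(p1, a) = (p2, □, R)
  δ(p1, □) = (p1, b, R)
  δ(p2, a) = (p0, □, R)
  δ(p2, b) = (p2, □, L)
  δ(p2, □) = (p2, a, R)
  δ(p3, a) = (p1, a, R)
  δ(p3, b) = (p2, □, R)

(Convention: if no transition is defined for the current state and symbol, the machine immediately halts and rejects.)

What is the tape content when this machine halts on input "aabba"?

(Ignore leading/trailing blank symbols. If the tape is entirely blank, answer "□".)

Execution trace:
Initial: [p0]aabba
Step 1: δ(p0, a) = (pA, □, R) → □[pA]abba

The machine reaches the accept state pA and halts.

Final tape (ignoring leading/trailing blanks): abba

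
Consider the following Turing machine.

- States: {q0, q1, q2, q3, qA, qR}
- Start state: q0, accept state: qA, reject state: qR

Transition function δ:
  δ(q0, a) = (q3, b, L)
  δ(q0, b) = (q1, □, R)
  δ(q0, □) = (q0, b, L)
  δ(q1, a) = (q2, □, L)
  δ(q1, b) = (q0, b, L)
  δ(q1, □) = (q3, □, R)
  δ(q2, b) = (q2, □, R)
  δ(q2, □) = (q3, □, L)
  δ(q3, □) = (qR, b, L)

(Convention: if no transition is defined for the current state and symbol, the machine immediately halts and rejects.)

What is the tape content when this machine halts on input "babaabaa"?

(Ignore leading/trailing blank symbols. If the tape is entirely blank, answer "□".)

Execution trace:
Initial: [q0]babaabaa
Step 1: δ(q0, b) = (q1, □, R) → □[q1]abaabaa
Step 2: δ(q1, a) = (q2, □, L) → [q2]□□baabaa
Step 3: δ(q2, □) = (q3, □, L) → [q3]□□□baabaa
Step 4: δ(q3, □) = (qR, b, L) → [qR]□b□□baabaa

The machine reaches the reject state qR and halts.

Final tape (ignoring leading/trailing blanks): b□□baabaa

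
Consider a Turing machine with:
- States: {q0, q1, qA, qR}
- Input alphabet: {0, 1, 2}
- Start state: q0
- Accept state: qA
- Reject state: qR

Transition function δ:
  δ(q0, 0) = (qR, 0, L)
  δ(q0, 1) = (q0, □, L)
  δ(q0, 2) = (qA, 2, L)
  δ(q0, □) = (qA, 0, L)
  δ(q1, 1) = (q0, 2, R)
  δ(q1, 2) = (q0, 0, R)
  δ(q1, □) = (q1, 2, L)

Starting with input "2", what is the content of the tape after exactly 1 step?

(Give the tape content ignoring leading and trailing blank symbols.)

Execution trace:
Initial: [q0]2
Step 1: δ(q0, 2) = (qA, 2, L) → [qA]□2

The machine reaches the accept state qA and halts.

After 1 step, the tape (ignoring leading/trailing blanks) is: 2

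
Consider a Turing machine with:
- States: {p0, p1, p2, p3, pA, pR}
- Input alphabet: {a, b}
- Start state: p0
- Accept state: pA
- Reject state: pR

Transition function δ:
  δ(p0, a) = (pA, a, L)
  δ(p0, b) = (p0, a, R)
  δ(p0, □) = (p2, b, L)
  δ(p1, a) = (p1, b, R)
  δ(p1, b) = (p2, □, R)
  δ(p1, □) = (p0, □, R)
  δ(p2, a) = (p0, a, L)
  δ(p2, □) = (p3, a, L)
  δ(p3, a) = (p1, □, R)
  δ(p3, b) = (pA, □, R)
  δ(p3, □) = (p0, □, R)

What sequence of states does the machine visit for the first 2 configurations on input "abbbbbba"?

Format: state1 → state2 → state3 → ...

Execution trace:
Initial: [p0]abbbbbba
Step 1: δ(p0, a) = (pA, a, L) → [pA]□abbbbbba

The machine reaches the accept state pA and halts.

State sequence: p0 → pA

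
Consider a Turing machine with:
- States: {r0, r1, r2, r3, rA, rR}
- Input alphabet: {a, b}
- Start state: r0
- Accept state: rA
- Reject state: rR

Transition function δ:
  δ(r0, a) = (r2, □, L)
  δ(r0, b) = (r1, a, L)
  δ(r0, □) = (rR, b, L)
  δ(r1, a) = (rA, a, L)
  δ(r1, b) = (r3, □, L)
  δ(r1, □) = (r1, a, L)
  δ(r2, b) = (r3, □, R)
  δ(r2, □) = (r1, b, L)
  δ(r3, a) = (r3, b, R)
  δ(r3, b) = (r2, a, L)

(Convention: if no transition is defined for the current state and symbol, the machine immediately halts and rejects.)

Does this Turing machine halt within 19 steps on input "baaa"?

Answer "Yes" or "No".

Execution trace:
Initial: [r0]baaa
Step 1: δ(r0, b) = (r1, a, L) → [r1]□aaaa
Step 2: δ(r1, □) = (r1, a, L) → [r1]□aaaaa
Step 3: δ(r1, □) = (r1, a, L) → [r1]□aaaaaa
Step 4: δ(r1, □) = (r1, a, L) → [r1]□aaaaaaa
Step 5: δ(r1, □) = (r1, a, L) → [r1]□aaaaaaaa
Step 6: δ(r1, □) = (r1, a, L) → [r1]□aaaaaaaaa
Step 7: δ(r1, □) = (r1, a, L) → [r1]□aaaaaaaaaa
Step 8: δ(r1, □) = (r1, a, L) → [r1]□aaaaaaaaaaa
Step 9: δ(r1, □) = (r1, a, L) → [r1]□aaaaaaaaaaaa
Step 10: δ(r1, □) = (r1, a, L) → [r1]□aaaaaaaaaaaaa
Step 11: δ(r1, □) = (r1, a, L) → [r1]□aaaaaaaaaaaaaa
Step 12: δ(r1, □) = (r1, a, L) → [r1]□aaaaaaaaaaaaaaa
Step 13: δ(r1, □) = (r1, a, L) → [r1]□aaaaaaaaaaaaaaaa
Step 14: δ(r1, □) = (r1, a, L) → [r1]□aaaaaaaaaaaaaaaaa
Step 15: δ(r1, □) = (r1, a, L) → [r1]□aaaaaaaaaaaaaaaaaa
Step 16: δ(r1, □) = (r1, a, L) → [r1]□aaaaaaaaaaaaaaaaaaa
Step 17: δ(r1, □) = (r1, a, L) → [r1]□aaaaaaaaaaaaaaaaaaaa
Step 18: δ(r1, □) = (r1, a, L) → [r1]□aaaaaaaaaaaaaaaaaaaaa
Step 19: δ(r1, □) = (r1, a, L) → [r1]□aaaaaaaaaaaaaaaaaaaaaa

The machine has not reached a halting state after 19 steps.
The machine did not halt within the 19-step bound.

Answer: No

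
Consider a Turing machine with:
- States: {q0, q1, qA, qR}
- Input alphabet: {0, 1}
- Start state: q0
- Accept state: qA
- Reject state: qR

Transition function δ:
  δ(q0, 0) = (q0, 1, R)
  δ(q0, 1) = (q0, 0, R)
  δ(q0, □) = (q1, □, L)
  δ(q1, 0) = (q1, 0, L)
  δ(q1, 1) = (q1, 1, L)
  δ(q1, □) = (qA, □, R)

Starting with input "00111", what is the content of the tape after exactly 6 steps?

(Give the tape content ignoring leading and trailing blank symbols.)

Execution trace:
Initial: [q0]00111
Step 1: δ(q0, 0) = (q0, 1, R) → 1[q0]0111
Step 2: δ(q0, 0) = (q0, 1, R) → 11[q0]111
Step 3: δ(q0, 1) = (q0, 0, R) → 110[q0]11
Step 4: δ(q0, 1) = (q0, 0, R) → 1100[q0]1
Step 5: δ(q0, 1) = (q0, 0, R) → 11000[q0]□
Step 6: δ(q0, □) = (q1, □, L) → 1100[q1]0□

After 6 steps, the tape (ignoring leading/trailing blanks) is: 11000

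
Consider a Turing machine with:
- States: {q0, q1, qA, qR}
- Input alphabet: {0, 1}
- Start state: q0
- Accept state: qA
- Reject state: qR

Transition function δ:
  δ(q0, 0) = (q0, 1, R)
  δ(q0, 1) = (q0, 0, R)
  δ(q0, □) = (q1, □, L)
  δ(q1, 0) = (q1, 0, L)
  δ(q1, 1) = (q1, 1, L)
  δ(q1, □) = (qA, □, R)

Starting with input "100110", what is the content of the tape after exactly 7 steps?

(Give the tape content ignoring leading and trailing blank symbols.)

Execution trace:
Initial: [q0]100110
Step 1: δ(q0, 1) = (q0, 0, R) → 0[q0]00110
Step 2: δ(q0, 0) = (q0, 1, R) → 01[q0]0110
Step 3: δ(q0, 0) = (q0, 1, R) → 011[q0]110
Step 4: δ(q0, 1) = (q0, 0, R) → 0110[q0]10
Step 5: δ(q0, 1) = (q0, 0, R) → 01100[q0]0
Step 6: δ(q0, 0) = (q0, 1, R) → 011001[q0]□
Step 7: δ(q0, □) = (q1, □, L) → 01100[q1]1□

After 7 steps, the tape (ignoring leading/trailing blanks) is: 011001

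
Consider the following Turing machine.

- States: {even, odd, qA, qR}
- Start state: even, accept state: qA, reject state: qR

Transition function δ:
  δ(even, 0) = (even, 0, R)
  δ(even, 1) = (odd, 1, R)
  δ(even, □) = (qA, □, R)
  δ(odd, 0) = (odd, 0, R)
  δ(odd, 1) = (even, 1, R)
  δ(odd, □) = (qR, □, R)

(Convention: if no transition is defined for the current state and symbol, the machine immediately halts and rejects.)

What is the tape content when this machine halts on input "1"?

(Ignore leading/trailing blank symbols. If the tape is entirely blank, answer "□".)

Execution trace:
Initial: [even]1
Step 1: δ(even, 1) = (odd, 1, R) → 1[odd]□
Step 2: δ(odd, □) = (qR, □, R) → 1□[qR]□

The machine reaches the reject state qR and halts.

Final tape (ignoring leading/trailing blanks): 1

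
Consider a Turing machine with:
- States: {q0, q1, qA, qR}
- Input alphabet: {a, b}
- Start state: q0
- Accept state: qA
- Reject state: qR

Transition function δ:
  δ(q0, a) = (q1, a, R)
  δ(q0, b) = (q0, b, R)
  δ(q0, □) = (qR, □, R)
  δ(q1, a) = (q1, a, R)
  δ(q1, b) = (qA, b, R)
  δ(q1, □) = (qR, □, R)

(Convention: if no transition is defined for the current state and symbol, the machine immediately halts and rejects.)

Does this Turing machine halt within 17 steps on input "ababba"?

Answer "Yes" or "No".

Execution trace:
Initial: [q0]ababba
Step 1: δ(q0, a) = (q1, a, R) → a[q1]babba
Step 2: δ(q1, b) = (qA, b, R) → ab[qA]abba

The machine reaches the accept state qA and halts.
The machine halted after 2 steps (within the 17-step bound).

Answer: Yes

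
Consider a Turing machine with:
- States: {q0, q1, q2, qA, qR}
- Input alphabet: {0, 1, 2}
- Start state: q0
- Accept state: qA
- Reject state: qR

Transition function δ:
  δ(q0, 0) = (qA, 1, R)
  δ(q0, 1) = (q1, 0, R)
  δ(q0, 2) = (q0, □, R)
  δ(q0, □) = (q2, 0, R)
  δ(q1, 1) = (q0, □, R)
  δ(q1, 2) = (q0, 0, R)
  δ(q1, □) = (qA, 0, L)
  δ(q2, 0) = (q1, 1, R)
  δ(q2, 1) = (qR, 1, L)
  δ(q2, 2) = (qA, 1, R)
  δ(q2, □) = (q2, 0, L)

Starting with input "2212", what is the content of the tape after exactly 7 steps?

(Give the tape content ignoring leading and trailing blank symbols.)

Execution trace:
Initial: [q0]2212
Step 1: δ(q0, 2) = (q0, □, R) → □[q0]212
Step 2: δ(q0, 2) = (q0, □, R) → □□[q0]12
Step 3: δ(q0, 1) = (q1, 0, R) → □□0[q1]2
Step 4: δ(q1, 2) = (q0, 0, R) → □□00[q0]□
Step 5: δ(q0, □) = (q2, 0, R) → □□000[q2]□
Step 6: δ(q2, □) = (q2, 0, L) → □□00[q2]00
Step 7: δ(q2, 0) = (q1, 1, R) → □□001[q1]0

No transition is defined for δ(q1, 0). By convention the machine halts and rejects.

After 7 steps, the tape (ignoring leading/trailing blanks) is: 0010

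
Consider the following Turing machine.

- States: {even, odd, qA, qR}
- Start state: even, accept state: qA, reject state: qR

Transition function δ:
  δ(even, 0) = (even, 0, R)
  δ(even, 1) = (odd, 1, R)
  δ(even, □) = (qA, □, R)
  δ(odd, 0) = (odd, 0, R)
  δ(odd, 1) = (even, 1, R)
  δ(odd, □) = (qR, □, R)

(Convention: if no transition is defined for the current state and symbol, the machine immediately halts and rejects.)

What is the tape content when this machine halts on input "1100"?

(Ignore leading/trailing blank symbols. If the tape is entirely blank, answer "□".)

Execution trace:
Initial: [even]1100
Step 1: δ(even, 1) = (odd, 1, R) → 1[odd]100
Step 2: δ(odd, 1) = (even, 1, R) → 11[even]00
Step 3: δ(even, 0) = (even, 0, R) → 110[even]0
Step 4: δ(even, 0) = (even, 0, R) → 1100[even]□
Step 5: δ(even, □) = (qA, □, R) → 1100□[qA]□

The machine reaches the accept state qA and halts.

Final tape (ignoring leading/trailing blanks): 1100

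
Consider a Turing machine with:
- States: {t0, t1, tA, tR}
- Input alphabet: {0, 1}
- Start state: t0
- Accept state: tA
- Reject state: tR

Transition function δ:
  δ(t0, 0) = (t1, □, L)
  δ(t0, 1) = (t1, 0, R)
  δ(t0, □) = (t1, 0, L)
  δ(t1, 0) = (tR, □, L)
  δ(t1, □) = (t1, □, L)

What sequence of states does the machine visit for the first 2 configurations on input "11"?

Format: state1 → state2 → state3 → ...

Execution trace:
Initial: [t0]11
Step 1: δ(t0, 1) = (t1, 0, R) → 0[t1]1

No transition is defined for δ(t1, 1). By convention the machine halts and rejects.

State sequence: t0 → t1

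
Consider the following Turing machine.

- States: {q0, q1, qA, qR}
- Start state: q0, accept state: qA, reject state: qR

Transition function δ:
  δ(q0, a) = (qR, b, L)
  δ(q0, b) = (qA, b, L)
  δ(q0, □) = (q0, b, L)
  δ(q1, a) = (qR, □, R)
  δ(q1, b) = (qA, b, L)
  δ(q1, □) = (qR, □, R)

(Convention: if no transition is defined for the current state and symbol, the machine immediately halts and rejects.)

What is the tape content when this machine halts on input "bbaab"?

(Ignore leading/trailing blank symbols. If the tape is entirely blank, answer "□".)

Execution trace:
Initial: [q0]bbaab
Step 1: δ(q0, b) = (qA, b, L) → [qA]□bbaab

The machine reaches the accept state qA and halts.

Final tape (ignoring leading/trailing blanks): bbaab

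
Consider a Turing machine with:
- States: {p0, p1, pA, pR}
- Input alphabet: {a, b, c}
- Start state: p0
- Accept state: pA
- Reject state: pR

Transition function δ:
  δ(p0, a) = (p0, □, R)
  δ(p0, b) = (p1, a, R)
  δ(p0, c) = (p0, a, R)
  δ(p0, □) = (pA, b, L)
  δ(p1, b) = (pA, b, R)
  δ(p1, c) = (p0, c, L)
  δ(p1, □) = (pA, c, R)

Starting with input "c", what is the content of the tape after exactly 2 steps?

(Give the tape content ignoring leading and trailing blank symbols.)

Execution trace:
Initial: [p0]c
Step 1: δ(p0, c) = (p0, a, R) → a[p0]□
Step 2: δ(p0, □) = (pA, b, L) → [pA]ab

The machine reaches the accept state pA and halts.

After 2 steps, the tape (ignoring leading/trailing blanks) is: ab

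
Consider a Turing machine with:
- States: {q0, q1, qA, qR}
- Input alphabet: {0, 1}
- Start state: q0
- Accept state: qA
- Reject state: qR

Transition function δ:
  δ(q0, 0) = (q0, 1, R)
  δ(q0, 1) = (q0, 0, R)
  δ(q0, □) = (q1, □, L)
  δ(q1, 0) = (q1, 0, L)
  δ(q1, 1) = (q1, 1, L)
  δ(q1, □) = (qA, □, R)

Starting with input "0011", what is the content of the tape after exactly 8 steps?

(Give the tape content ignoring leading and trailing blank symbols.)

Execution trace:
Initial: [q0]0011
Step 1: δ(q0, 0) = (q0, 1, R) → 1[q0]011
Step 2: δ(q0, 0) = (q0, 1, R) → 11[q0]11
Step 3: δ(q0, 1) = (q0, 0, R) → 110[q0]1
Step 4: δ(q0, 1) = (q0, 0, R) → 1100[q0]□
Step 5: δ(q0, □) = (q1, □, L) → 110[q1]0□
Step 6: δ(q1, 0) = (q1, 0, L) → 11[q1]00□
Step 7: δ(q1, 0) = (q1, 0, L) → 1[q1]100□
Step 8: δ(q1, 1) = (q1, 1, L) → [q1]1100□

After 8 steps, the tape (ignoring leading/trailing blanks) is: 1100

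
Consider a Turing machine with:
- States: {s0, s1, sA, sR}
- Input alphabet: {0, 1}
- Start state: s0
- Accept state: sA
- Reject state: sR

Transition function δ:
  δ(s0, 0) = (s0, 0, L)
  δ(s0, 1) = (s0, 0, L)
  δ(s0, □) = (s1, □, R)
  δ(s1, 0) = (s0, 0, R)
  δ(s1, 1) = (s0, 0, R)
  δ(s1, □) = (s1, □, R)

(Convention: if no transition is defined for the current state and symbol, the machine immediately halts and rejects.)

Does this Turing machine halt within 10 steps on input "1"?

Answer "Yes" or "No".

Execution trace:
Initial: [s0]1
Step 1: δ(s0, 1) = (s0, 0, L) → [s0]□0
Step 2: δ(s0, □) = (s1, □, R) → □[s1]0
Step 3: δ(s1, 0) = (s0, 0, R) → □0[s0]□
Step 4: δ(s0, □) = (s1, □, R) → □0□[s1]□
Step 5: δ(s1, □) = (s1, □, R) → □0□□[s1]□
Step 6: δ(s1, □) = (s1, □, R) → □0□□□[s1]□
Step 7: δ(s1, □) = (s1, □, R) → □0□□□□[s1]□
Step 8: δ(s1, □) = (s1, □, R) → □0□□□□□[s1]□
Step 9: δ(s1, □) = (s1, □, R) → □0□□□□□□[s1]□
Step 10: δ(s1, □) = (s1, □, R) → □0□□□□□□□[s1]□

The machine has not reached a halting state after 10 steps.
The machine did not halt within the 10-step bound.

Answer: No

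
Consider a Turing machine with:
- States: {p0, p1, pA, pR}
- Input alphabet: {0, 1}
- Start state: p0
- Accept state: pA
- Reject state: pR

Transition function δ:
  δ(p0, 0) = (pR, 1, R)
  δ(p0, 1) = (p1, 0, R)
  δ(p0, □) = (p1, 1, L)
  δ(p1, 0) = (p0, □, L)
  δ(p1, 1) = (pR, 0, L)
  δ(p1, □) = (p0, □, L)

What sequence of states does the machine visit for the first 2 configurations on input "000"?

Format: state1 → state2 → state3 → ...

Execution trace:
Initial: [p0]000
Step 1: δ(p0, 0) = (pR, 1, R) → 1[pR]00

The machine reaches the reject state pR and halts.

State sequence: p0 → pR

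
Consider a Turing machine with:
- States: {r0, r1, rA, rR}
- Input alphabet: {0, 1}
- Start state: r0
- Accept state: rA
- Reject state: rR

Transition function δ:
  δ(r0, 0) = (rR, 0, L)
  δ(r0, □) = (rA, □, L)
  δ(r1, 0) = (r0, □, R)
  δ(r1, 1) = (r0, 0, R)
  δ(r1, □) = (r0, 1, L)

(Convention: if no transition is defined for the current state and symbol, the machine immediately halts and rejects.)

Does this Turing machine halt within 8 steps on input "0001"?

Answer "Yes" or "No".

Execution trace:
Initial: [r0]0001
Step 1: δ(r0, 0) = (rR, 0, L) → [rR]□0001

The machine reaches the reject state rR and halts.
The machine halted after 1 step (within the 8-step bound).

Answer: Yes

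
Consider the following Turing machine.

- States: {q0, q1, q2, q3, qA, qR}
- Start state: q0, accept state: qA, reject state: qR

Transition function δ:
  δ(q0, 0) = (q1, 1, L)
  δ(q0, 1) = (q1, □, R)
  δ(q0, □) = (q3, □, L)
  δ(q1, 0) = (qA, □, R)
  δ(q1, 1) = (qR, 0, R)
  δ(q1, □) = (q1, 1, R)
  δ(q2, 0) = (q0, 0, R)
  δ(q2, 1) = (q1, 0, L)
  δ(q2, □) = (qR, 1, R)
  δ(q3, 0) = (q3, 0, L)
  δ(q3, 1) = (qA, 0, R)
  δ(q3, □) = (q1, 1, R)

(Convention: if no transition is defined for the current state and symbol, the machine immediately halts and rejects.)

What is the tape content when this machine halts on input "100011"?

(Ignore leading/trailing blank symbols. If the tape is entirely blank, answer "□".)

Execution trace:
Initial: [q0]100011
Step 1: δ(q0, 1) = (q1, □, R) → □[q1]00011
Step 2: δ(q1, 0) = (qA, □, R) → □□[qA]0011

The machine reaches the accept state qA and halts.

Final tape (ignoring leading/trailing blanks): 0011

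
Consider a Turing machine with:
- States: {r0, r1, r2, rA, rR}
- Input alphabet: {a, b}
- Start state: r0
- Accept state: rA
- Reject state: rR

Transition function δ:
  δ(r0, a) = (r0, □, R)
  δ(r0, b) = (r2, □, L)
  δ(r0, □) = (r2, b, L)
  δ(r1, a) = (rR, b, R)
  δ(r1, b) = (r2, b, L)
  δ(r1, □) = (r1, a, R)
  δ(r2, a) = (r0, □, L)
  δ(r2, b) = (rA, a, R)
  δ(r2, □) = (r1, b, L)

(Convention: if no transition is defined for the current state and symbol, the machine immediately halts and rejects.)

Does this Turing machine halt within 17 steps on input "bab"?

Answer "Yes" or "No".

Execution trace:
Initial: [r0]bab
Step 1: δ(r0, b) = (r2, □, L) → [r2]□□ab
Step 2: δ(r2, □) = (r1, b, L) → [r1]□b□ab
Step 3: δ(r1, □) = (r1, a, R) → a[r1]b□ab
Step 4: δ(r1, b) = (r2, b, L) → [r2]ab□ab
Step 5: δ(r2, a) = (r0, □, L) → [r0]□□b□ab
Step 6: δ(r0, □) = (r2, b, L) → [r2]□b□b□ab
Step 7: δ(r2, □) = (r1, b, L) → [r1]□bb□b□ab
Step 8: δ(r1, □) = (r1, a, R) → a[r1]bb□b□ab
Step 9: δ(r1, b) = (r2, b, L) → [r2]abb□b□ab
Step 10: δ(r2, a) = (r0, □, L) → [r0]□□bb□b□ab
Step 11: δ(r0, □) = (r2, b, L) → [r2]□b□bb□b□ab
Step 12: δ(r2, □) = (r1, b, L) → [r1]□bb□bb□b□ab
Step 13: δ(r1, □) = (r1, a, R) → a[r1]bb□bb□b□ab
Step 14: δ(r1, b) = (r2, b, L) → [r2]abb□bb□b□ab
Step 15: δ(r2, a) = (r0, □, L) → [r0]□□bb□bb□b□ab
Step 16: δ(r0, □) = (r2, b, L) → [r2]□b□bb□bb□b□ab
Step 17: δ(r2, □) = (r1, b, L) → [r1]□bb□bb□bb□b□ab

The machine has not reached a halting state after 17 steps.
The machine did not halt within the 17-step bound.

Answer: No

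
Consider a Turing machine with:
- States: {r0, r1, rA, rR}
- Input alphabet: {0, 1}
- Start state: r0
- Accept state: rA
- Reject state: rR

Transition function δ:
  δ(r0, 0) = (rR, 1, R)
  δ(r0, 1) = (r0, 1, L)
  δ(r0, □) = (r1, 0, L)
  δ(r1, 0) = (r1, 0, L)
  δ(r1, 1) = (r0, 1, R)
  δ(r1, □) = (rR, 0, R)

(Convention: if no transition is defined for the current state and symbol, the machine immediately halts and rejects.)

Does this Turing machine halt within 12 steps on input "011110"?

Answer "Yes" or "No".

Execution trace:
Initial: [r0]011110
Step 1: δ(r0, 0) = (rR, 1, R) → 1[rR]11110

The machine reaches the reject state rR and halts.
The machine halted after 1 step (within the 12-step bound).

Answer: Yes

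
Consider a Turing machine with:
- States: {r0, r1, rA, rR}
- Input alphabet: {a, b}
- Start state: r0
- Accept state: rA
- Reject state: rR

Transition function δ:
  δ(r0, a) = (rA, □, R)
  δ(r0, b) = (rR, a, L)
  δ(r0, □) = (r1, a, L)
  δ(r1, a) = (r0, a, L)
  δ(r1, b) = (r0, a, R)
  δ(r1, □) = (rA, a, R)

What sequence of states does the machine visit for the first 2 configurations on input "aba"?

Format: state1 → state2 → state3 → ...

Execution trace:
Initial: [r0]aba
Step 1: δ(r0, a) = (rA, □, R) → □[rA]ba

The machine reaches the accept state rA and halts.

State sequence: r0 → rA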